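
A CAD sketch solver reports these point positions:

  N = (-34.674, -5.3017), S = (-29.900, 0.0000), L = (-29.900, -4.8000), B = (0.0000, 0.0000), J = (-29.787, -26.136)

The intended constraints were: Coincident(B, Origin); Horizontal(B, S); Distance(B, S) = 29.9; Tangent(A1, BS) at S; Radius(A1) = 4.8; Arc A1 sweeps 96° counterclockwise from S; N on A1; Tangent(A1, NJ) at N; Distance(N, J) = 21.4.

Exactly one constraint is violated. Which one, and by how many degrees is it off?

Tangent(A1, NJ) at N — off by 7.20°.

B = (0.00, 0.00) ✓; B.y = 0.00, S.y = 0.00 ✓; |BS| = 29.90 ✓; ∠(LS, SB) = 90.00° ✓; |LS| = 4.800 ✓; bearing(L→N) − bearing(L→S) = 96.00° ✓; |LN| = 4.800 ✓; ∠(LN, NJ) = 82.80° ✗; |NJ| = 21.40 ✓.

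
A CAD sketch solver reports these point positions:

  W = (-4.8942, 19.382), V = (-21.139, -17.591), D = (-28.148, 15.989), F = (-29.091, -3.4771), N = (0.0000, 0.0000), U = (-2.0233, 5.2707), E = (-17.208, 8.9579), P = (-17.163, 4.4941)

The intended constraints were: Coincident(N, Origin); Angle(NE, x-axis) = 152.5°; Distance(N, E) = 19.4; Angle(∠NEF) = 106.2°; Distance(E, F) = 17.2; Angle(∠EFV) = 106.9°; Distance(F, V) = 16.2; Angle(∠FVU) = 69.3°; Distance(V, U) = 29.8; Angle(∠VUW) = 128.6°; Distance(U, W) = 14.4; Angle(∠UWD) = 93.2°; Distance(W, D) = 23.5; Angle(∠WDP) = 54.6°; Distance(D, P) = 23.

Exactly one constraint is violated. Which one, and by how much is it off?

Distance(D, P) = 23 — off by 7.10.

N = (0.00, 0.00) ✓; NE at 152.5° ✓; |NE| = 19.40 ✓; ∠NEF = 106.2° ✓; |EF| = 17.20 ✓; ∠EFV = 106.9° ✓; |FV| = 16.20 ✓; ∠FVU = 69.30° ✓; |VU| = 29.80 ✓; ∠VUW = 128.6° ✓; |UW| = 14.40 ✓; ∠UWD = 93.20° ✓; |WD| = 23.50 ✓; ∠WDP = 54.60° ✓; |DP| = 15.90 ✗.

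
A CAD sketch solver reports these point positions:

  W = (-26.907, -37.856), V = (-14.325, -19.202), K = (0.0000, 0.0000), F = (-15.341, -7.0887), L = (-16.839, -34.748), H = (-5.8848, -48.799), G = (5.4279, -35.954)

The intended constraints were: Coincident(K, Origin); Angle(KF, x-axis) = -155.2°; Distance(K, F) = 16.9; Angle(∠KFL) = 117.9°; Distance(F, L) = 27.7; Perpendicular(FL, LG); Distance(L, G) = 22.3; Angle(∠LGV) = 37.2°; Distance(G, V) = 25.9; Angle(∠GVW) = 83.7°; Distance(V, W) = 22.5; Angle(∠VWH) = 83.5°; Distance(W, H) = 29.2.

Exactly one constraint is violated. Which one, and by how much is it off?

Distance(W, H) = 29.2 — off by 5.50.

K = (0.00, 0.00) ✓; KF at -155.2° ✓; |KF| = 16.90 ✓; ∠KFL = 117.9° ✓; |FL| = 27.70 ✓; ∠(FL, LG) = 90.00° ✓; |LG| = 22.30 ✓; ∠LGV = 37.20° ✓; |GV| = 25.90 ✓; ∠GVW = 83.70° ✓; |VW| = 22.50 ✓; ∠VWH = 83.50° ✓; |WH| = 23.70 ✗.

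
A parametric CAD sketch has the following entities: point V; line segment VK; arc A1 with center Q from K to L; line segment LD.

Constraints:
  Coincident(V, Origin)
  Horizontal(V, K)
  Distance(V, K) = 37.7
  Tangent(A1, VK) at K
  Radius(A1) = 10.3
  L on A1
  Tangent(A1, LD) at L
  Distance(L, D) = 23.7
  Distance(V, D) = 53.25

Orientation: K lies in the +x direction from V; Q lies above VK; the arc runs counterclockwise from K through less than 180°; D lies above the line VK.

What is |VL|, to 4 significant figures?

49.35

V is at the origin; VK is horizontal with |VK| = 37.7 and K on the +x side, so K = (37.70, 0.000). Tangency of A1 to VK means the radius QK is perpendicular to VK, so Q = K + (0, 10.3) = (37.70, 10.30). Since QL ⟂ LD (tangency), |QD| = √(10.3² + 23.7²) = 25.84 regardless of where L sits on A1. So D lies on both circle(V, 53.25) and circle(Q, 25.84); the above-VK intersection is D = (39.14, 36.10). L is the foot of the tangent from D: L = (47.36, 13.87).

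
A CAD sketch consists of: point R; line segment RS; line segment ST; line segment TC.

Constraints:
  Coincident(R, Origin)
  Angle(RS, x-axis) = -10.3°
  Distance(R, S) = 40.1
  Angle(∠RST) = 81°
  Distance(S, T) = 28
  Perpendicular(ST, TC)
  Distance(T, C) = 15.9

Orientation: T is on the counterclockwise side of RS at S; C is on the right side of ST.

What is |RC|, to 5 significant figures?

59.607

R is at the origin; RS runs at -10.3° with length 40.1, so S = 40.1·(cos -10.3°, sin -10.3°) = (39.454, -7.1700). ∠RST = 81.0°, so ST runs at -10.3° + (180° − 81.0°) = 88.700° from the x-axis; with |ST| = 28.0, T = S + 28.0·(cos 88.700°, sin 88.700°) = (40.089, 20.823). The perpendicularity gives TC at right angles to ST; with |TC| = 15.9 on the right of ST, C = T + 15.9·(0.99974, -0.022687) = (55.985, 20.462). Then |RC| = |C − R| = 59.607.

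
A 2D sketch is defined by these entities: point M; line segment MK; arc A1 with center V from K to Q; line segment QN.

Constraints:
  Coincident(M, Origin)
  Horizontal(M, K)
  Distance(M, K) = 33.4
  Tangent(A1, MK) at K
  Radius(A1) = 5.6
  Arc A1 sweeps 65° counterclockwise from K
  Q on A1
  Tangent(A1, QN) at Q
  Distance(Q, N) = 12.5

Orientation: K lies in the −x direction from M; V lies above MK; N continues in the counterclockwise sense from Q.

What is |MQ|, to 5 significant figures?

28.509

M is at the origin; M and K share the same y with |MK| = 33.4 and K on the −x side, so K = (-33.400, 0.0000). Since A1 is tangent to MK there, VK ⟂ MK, so V = K + (0, 5.6) = (-33.400, 5.6000). On A1, K sits at bearing -90° from V; a 65° counterclockwise sweep puts Q at bearing -25°, so Q = V + 5.6·(cos -25°, sin -25°) = (-28.325, 3.2333). Then |MQ| = |Q − M| = 28.509.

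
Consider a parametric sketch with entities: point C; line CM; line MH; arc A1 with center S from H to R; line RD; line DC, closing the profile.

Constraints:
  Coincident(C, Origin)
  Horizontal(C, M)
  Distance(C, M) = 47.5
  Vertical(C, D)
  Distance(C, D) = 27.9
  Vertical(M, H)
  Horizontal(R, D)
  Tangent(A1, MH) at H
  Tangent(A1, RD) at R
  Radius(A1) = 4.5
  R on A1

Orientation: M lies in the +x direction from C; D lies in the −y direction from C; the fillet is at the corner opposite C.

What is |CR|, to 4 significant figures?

51.26

The virtual corner opposite C is at (47.50, -27.90). A1 meets MH tangentially, so SH is at right angles to MH and since A1 is tangent to RD there, SR ⟂ RD, with radius 4.5, so the center S sits 4.5 in from both sides at S = (43.00, -23.40). That places the tangent points at H = (47.50, -23.40) on MH and R = (43.00, -27.90) on RD. Then |CR| = |R − C| = 51.26.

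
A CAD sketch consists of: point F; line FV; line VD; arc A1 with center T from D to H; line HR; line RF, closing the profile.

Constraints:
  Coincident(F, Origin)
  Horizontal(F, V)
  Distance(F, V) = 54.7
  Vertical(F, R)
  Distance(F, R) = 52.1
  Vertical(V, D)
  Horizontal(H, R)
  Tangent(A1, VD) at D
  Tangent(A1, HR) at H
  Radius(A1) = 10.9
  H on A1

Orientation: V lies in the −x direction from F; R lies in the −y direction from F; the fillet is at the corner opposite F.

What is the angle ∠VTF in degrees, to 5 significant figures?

61.571°

F is at the origin; FV is horizontal with |FV| = 54.7 and V on the −x side, so V = (-54.700, 0.0000). FR is vertical with |FR| = 52.1 and R on the −y side, so R = (0.0000, -52.100). The virtual corner opposite F is at (-54.700, -52.100). The tangent condition forces TD to be normal to VD and A1 meets HR tangentially, so TH is at right angles to HR, with radius 10.9, so the center T sits 10.9 in from both sides at T = (-43.800, -41.200). Then cos ∠VTF = TV·TF / (|TV||TF|), giving 61.571°.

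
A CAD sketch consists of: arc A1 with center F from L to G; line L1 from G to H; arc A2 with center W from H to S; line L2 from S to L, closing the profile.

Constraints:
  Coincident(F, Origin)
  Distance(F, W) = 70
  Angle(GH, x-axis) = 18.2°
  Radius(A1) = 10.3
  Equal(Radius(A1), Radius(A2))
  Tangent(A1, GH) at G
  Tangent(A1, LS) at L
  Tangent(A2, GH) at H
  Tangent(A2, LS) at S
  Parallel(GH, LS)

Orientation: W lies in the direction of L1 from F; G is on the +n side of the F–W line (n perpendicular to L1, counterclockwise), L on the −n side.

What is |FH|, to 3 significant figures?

70.8

The slot axis is L1's direction at 18.2°, so u = (cos 18.2°, sin 18.2°) = (0.950, 0.312) and n = (−sin 18.2°, cos 18.2°) = (-0.312, 0.950). F is at the origin and W lies 70.0 along u from F, so W = 70.0·u = (66.5, 21.9). Tangency of A1 to both parallel lines with radius 10.3 puts G and L at F ± 10.3·n: G = (-3.22, 9.78), L = (3.22, -9.78). Equal radii place H and S the same way about W: H = W + 10.3·n = (63.3, 31.6), S = W − 10.3·n = (69.7, 12.1). Then |FH| = |H − F| = 70.8.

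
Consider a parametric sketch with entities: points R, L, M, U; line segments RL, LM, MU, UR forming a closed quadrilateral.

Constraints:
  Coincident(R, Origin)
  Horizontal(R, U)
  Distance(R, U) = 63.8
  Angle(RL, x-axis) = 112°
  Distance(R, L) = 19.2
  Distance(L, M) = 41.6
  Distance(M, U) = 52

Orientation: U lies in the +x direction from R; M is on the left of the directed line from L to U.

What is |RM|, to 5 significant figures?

48.148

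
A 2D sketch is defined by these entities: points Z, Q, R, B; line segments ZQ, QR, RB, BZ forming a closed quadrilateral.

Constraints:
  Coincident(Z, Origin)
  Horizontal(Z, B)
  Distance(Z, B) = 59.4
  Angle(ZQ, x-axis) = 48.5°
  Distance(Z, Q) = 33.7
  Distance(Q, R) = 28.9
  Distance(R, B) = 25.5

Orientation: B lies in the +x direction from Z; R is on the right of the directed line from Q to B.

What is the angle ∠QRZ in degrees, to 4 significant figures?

64.26°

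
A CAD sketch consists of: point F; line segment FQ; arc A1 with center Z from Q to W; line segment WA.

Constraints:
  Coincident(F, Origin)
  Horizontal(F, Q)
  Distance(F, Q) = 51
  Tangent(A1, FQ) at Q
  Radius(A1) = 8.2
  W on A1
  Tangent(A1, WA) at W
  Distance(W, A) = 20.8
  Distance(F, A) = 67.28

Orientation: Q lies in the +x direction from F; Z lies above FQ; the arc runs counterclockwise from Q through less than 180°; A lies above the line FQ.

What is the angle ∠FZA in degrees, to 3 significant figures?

126°

F is at the origin; FQ is horizontal with |FQ| = 51.0 and Q on the +x side, so Q = (51.0, 0.00). The tangent condition forces ZQ to be normal to FQ, so Z = Q + (0, 8.2) = (51.0, 8.20). Since ZW ⟂ WA (tangency), |ZA| = √(8.2² + 20.8²) = 22.4 regardless of where W sits on A1. So A lies on both circle(F, 67.28) and circle(Z, 22.4); the above-FQ intersection is A = (61.1, 28.1). W is the foot of the tangent from A: W = (59.2, 7.43).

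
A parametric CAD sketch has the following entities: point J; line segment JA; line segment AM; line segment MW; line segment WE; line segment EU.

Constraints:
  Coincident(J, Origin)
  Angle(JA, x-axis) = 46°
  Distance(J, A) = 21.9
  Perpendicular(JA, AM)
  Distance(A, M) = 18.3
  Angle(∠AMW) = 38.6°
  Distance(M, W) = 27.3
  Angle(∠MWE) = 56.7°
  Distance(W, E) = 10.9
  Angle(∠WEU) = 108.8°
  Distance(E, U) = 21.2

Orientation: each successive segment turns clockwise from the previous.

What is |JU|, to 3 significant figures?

28.8

∠MWE = 56.7° gives WE at 51.3° from the x-axis; with |WE| = 10.9, E = (8.01, 14.1). ∠WEU = 108.8° gives EU at -19.9° from the x-axis; with |EU| = 21.2, U = (27.9, 6.90). Then |JU| = |U − J| = 28.8.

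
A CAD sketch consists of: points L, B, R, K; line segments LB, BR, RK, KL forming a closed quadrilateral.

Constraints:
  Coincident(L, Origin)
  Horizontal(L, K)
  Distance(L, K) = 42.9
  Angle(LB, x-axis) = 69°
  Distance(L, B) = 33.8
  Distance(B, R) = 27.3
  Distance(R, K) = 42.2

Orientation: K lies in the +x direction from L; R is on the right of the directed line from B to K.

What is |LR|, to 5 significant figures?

6.6384

L is at the origin; LK is horizontal with |LK| = 42.9 and K in +x, so K = (42.9, 0). LB runs at 69.0° with |LB| = 33.8, so B = (12.113, 31.555). R is determined by |BR| = 27.3 and |RK| = 42.2 together: it lies at the intersection of circle(B, 27.3) and circle(K, 42.2). With |BK| = 44.086, the foot of the radical line on BK is 10.298 from B and the perpendicular offset is √(27.3² − 10.298²) = 25.283. Taking the right-of-BK solution: R = (1.2079, 6.5276).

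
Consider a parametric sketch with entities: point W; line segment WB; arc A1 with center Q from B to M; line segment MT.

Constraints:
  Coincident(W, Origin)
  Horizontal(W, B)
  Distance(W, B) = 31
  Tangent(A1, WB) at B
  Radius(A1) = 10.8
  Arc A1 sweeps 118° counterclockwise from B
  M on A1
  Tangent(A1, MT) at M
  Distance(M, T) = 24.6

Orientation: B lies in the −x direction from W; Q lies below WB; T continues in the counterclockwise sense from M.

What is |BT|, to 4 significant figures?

37.64

On A1, B sits at bearing 90° from Q; a 118° counterclockwise sweep puts M at bearing 208°, so M = Q + 10.8·(cos 208°, sin 208°) = (-40.54, -15.87). Since A1 is tangent to MT there, QM ⟂ MT, so MT runs along (−sin 208°, cos 208°); with |MT| = 24.6, T = (-28.99, -37.59). Then |BT| = |T − B| = 37.64.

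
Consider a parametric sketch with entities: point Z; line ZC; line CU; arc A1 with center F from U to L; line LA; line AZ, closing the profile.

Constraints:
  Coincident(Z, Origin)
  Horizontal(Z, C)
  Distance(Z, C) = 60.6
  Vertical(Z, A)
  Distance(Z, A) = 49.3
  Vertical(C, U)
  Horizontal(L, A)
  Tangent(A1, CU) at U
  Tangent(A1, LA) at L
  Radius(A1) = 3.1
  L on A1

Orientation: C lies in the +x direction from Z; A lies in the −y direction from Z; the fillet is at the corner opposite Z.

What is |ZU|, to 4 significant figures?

76.20

Z is at the origin; ZC is horizontal with |ZC| = 60.6 and C on the +x side, so C = (60.60, 0.000). ZA is vertical with |ZA| = 49.3 and A on the −y side, so A = (0.000, -49.30). The virtual corner opposite Z is at (60.60, -49.30). A1 meets CU tangentially, so FU is at right angles to CU and tangency of A1 to LA means the radius FL is perpendicular to LA, with radius 3.1, so the center F sits 3.1 in from both sides at F = (57.50, -46.20). That places the tangent points at U = (60.60, -46.20) on CU and L = (57.50, -49.30) on LA. Then |ZU| = |U − Z| = 76.20.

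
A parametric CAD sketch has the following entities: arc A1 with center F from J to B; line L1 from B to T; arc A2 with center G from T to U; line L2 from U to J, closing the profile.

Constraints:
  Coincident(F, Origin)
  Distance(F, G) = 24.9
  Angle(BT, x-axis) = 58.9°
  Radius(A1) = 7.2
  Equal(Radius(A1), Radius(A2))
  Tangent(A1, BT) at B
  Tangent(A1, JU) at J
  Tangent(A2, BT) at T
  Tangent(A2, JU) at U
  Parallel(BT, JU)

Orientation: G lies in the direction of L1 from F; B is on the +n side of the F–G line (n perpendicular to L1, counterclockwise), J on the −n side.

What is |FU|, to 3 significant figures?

25.9

The slot axis is L1's direction at 58.9°, so u = (cos 58.9°, sin 58.9°) = (0.517, 0.856) and n = (−sin 58.9°, cos 58.9°) = (-0.856, 0.517). F is at the origin and G lies 24.9 along u from F, so G = 24.9·u = (12.9, 21.3). Tangency of A1 to both parallel lines with radius 7.2 puts B and J at F ± 7.2·n: B = (-6.17, 3.72), J = (6.17, -3.72). Equal radii place T and U the same way about G: T = G + 7.2·n = (6.70, 25.0), U = G − 7.2·n = (19.0, 17.6). Then |FU| = |U − F| = 25.9.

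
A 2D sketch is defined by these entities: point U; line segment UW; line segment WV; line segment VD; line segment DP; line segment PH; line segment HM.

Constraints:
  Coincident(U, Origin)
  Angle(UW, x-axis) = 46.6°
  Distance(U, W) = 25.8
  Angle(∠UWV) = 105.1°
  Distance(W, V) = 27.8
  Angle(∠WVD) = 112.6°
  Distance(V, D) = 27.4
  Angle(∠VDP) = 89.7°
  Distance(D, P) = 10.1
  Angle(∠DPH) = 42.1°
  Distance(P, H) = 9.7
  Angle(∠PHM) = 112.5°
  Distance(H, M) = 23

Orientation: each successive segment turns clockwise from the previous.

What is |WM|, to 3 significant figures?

60.2

U is at the origin; UW runs at 46.6° with length 25.8, so W = (17.7, 18.7). ∠UWV = 105.1° gives WV at -28.3° from the x-axis; with |WV| = 27.8, V = (42.2, 5.57). ∠WVD = 112.6° gives VD at -95.7° from the x-axis; with |VD| = 27.4, D = (39.5, -21.7). ∠VDP = 89.7° gives DP at 174° from the x-axis; with |DP| = 10.1, P = (29.4, -20.6). ∠DPH = 42.1° gives PH at 36.1° from the x-axis; with |PH| = 9.7, H = (37.3, -14.9). ∠PHM = 112.5° gives HM at -31.4° from the x-axis; with |HM| = 23.0, M = (56.9, -26.9). Then |WM| = |M − W| = 60.2.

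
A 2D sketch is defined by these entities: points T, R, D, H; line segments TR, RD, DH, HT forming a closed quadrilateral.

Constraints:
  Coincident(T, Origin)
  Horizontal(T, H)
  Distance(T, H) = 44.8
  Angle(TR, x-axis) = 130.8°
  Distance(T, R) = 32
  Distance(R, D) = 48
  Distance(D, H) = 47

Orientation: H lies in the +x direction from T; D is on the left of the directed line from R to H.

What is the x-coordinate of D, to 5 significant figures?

23.682

Checks: |TH| = 44.80 ✓; |TR| = 32.00 ✓; |RD| = 48.00 ✓; |DH| = 47.00 ✓.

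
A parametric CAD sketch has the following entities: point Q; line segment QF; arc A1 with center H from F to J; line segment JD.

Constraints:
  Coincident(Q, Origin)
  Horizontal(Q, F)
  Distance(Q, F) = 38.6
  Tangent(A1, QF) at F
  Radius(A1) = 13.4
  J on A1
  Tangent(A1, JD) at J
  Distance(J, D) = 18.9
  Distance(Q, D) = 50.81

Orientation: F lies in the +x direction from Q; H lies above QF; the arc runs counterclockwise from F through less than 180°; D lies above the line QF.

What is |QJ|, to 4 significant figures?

53.39

Q is at the origin; QF is horizontal with |QF| = 38.6 and F on the +x side, so F = (38.60, 0.000). A1 meets QF tangentially, so HF is at right angles to QF, so H = F + (0, 13.4) = (38.60, 13.40). Since HJ ⟂ JD (tangency), |HD| = √(13.4² + 18.9²) = 23.17 regardless of where J sits on A1. So D lies on both circle(Q, 50.81) and circle(H, 23.17); the above-QF intersection is D = (35.49, 36.36). J is the foot of the tangent from D: J = (48.39, 22.55).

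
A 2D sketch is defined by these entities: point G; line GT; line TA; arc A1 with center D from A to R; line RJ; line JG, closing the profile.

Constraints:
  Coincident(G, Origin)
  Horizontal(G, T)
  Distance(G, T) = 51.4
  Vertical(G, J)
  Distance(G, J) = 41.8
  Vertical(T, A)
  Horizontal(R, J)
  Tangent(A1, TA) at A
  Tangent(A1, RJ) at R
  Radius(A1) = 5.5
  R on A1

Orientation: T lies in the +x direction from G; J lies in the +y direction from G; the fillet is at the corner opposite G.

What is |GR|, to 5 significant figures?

62.081

G is at the origin; G and T share the same y with |GT| = 51.4 and T on the +x side, so T = (51.400, 0.0000). G and J share the same x with |GJ| = 41.8 and J on the +y side, so J = (0.0000, 41.800). The virtual corner opposite G is at (51.400, 41.800). Tangency of A1 to TA means the radius DA is perpendicular to TA and A1 meets RJ tangentially, so DR is at right angles to RJ, with radius 5.5, so the center D sits 5.5 in from both sides at D = (45.900, 36.300). That places the tangent points at A = (51.400, 36.300) on TA and R = (45.900, 41.800) on RJ. Then |GR| = |R − G| = 62.081.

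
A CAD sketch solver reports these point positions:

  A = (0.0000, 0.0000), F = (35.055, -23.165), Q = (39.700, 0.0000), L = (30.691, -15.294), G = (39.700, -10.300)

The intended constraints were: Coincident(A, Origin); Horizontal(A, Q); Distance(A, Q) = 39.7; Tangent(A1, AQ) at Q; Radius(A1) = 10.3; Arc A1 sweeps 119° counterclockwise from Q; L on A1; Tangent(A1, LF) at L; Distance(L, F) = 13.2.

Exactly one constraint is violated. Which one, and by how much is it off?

Distance(L, F) = 13.2 — off by 4.20.

A = (0.00, 0.00) ✓; A.y = 0.00, Q.y = 0.00 ✓; |AQ| = 39.70 ✓; ∠(GQ, QA) = 90.00° ✓; |GQ| = 10.30 ✓; bearing(G→L) − bearing(G→Q) = 119.0° ✓; |GL| = 10.30 ✓; ∠(GL, LF) = 90.00° ✓; |LF| = 9.000 ✗.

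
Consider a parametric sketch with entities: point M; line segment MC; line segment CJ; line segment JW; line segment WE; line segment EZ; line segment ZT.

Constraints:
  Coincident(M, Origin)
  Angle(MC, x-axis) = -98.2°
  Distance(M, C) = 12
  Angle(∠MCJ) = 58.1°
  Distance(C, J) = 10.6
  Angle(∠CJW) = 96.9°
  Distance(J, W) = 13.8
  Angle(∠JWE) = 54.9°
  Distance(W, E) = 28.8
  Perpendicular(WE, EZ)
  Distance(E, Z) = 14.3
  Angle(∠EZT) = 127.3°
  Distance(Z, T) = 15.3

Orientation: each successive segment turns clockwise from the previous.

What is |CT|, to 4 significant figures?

17.30

M is at the origin; MC runs at -98.2° with length 12.0, so C = (-1.712, -11.88). ∠MCJ = 58.1° gives CJ at 139.9° from the x-axis; with |CJ| = 10.6, J = (-9.820, -5.050). ∠CJW = 96.9° gives JW at 56.80° from the x-axis; with |JW| = 13.8, W = (-2.263, 6.498). ∠JWE = 54.9° gives WE at -68.30° from the x-axis; with |WE| = 28.8, E = (8.385, -20.26). The perpendicularity gives EZ at right angles to WE, so EZ runs at -158.3°; with |EZ| = 14.3, Z = (-4.901, -25.55). ∠EZT = 127.3° gives ZT at 149.0° from the x-axis; with |ZT| = 15.3, T = (-18.02, -17.67). Then |CT| = |T − C| = 17.30.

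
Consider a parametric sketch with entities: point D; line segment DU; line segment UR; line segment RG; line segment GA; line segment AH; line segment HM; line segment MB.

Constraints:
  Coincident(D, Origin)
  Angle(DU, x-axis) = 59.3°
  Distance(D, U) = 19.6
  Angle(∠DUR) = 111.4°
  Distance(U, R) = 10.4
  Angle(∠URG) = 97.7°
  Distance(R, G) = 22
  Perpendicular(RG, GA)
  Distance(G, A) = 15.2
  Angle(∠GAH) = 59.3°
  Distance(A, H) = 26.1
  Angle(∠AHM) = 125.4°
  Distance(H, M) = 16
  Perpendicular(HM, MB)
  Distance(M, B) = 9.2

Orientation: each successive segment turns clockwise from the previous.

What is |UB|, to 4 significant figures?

26.63

∠AHM = 125.4° gives HM at 3.100° from the x-axis; with |HM| = 16.0, M = (34.38, 16.53). The perpendicularity gives MB at right angles to HM, so MB runs at -86.90°; with |MB| = 9.2, B = (34.88, 7.345). Then |UB| = |B − U| = 26.63.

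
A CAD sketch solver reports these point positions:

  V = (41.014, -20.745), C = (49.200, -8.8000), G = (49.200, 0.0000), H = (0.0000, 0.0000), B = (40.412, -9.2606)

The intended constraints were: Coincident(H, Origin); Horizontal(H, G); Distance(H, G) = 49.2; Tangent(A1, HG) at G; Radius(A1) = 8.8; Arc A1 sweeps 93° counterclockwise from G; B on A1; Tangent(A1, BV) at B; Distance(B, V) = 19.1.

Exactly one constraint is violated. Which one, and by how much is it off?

Distance(B, V) = 19.1 — off by 7.60.

H = (0.00, 0.00) ✓; H.y = 0.00, G.y = 0.00 ✓; |HG| = 49.20 ✓; ∠(CG, GH) = 90.00° ✓; |CG| = 8.800 ✓; bearing(C→B) − bearing(C→G) = 93.00° ✓; |CB| = 8.800 ✓; ∠(CB, BV) = 90.00° ✓; |BV| = 11.50 ✗.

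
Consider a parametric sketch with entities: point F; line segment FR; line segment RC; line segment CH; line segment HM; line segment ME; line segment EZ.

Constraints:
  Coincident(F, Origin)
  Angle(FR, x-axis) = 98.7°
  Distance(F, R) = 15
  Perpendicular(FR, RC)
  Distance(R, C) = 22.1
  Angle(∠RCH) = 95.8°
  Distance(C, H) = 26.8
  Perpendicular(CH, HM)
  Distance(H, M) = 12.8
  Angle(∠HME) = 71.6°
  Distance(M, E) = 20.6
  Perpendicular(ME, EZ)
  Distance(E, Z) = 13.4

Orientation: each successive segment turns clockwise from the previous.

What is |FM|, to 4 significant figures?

17.71

F is at the origin; FR runs at 98.7° with length 15.0, so R = (-2.269, 14.83). FR ⟂ RC, so RC runs at 8.700°; with |RC| = 22.1, C = (19.58, 18.17). ∠RCH = 95.8° gives CH at -75.50° from the x-axis; with |CH| = 26.8, H = (26.29, -7.776). The perpendicularity gives HM at right angles to CH, so HM runs at -165.5°; with |HM| = 12.8, M = (13.89, -10.98). Then |FM| = |M − F| = 17.71.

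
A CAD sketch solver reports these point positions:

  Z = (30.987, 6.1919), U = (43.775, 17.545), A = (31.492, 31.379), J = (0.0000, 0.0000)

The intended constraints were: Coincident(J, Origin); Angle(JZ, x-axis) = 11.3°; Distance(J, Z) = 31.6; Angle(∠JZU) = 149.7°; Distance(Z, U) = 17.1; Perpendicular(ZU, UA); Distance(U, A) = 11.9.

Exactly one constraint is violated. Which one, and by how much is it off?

Distance(U, A) = 11.9 — off by 6.60.

J = (0.00, 0.00) ✓; JZ at 11.30° ✓; |JZ| = 31.60 ✓; ∠JZU = 149.7° ✓; |ZU| = 17.10 ✓; ∠(ZU, UA) = 90.00° ✓; |UA| = 18.50 ✗.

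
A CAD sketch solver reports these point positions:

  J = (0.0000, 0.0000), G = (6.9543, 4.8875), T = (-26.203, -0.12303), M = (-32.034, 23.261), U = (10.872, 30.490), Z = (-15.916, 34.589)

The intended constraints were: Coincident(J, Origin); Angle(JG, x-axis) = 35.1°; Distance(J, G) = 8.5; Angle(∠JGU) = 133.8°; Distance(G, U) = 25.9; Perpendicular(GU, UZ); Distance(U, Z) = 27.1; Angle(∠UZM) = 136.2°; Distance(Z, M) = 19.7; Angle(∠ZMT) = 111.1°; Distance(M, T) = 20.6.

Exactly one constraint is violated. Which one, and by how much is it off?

Distance(M, T) = 20.6 — off by 3.50.

J = (0.00, 0.00) ✓; JG at 35.10° ✓; |JG| = 8.500 ✓; ∠JGU = 133.8° ✓; |GU| = 25.90 ✓; ∠(GU, UZ) = 90.00° ✓; |UZ| = 27.10 ✓; ∠UZM = 136.2° ✓; |ZM| = 19.70 ✓; ∠ZMT = 111.1° ✓; |MT| = 24.10 ✗.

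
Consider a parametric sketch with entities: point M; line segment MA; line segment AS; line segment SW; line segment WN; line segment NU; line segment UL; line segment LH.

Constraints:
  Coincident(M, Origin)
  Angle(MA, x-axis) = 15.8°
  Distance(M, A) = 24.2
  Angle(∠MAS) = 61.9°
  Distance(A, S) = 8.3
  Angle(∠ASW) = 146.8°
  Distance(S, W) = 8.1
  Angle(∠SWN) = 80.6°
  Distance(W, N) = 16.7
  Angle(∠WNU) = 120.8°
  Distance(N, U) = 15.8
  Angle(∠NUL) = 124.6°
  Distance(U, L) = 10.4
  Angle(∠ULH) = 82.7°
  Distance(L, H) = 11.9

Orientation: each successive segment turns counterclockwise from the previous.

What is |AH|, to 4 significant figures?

4.317

∠NUL = 124.6° gives UL at 21.10° from the x-axis; with |UL| = 10.4, L = (31.37, -7.451). ∠ULH = 82.7° gives LH at 118.4° from the x-axis; with |LH| = 11.9, H = (25.71, 3.017). Then |AH| = |H − A| = 4.317.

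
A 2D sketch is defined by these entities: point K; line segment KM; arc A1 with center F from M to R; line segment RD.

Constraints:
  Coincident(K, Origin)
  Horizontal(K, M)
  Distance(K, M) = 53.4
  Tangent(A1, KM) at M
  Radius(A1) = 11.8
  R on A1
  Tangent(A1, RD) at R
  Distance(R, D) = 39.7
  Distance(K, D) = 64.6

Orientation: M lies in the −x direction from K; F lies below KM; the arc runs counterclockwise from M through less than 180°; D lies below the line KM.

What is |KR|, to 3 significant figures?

65.7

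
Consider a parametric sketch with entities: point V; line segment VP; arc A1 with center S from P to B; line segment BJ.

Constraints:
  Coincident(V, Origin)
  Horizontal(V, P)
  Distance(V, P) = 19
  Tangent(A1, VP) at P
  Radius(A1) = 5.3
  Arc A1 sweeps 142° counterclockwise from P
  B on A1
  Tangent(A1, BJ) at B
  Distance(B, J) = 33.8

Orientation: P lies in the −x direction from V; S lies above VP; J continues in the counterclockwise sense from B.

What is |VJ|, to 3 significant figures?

52.1

V is at the origin; VP is horizontal with |VP| = 19.0 and P on the −x side, so P = (-19.0, 0.00). A1 meets VP tangentially, so SP is at right angles to VP, so S = P + (0, 5.3) = (-19.0, 5.30). On A1, P sits at bearing -90° from S; a 142° counterclockwise sweep puts B at bearing 52°, so B = S + 5.3·(cos 52°, sin 52°) = (-15.7, 9.48). The tangent condition forces SB to be normal to BJ, so BJ runs along (−sin 52°, cos 52°); with |BJ| = 33.8, J = (-42.4, 30.3). Then |VJ| = |J − V| = 52.1.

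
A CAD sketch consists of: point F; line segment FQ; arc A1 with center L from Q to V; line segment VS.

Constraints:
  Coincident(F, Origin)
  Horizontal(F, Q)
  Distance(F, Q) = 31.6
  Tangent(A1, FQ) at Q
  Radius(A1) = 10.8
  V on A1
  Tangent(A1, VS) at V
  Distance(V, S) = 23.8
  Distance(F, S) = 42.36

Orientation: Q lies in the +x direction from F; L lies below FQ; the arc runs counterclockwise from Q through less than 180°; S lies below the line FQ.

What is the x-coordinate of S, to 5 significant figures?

23.092

Checks: |LV| = 10.80 ✓; ∠(LV, VS) = 90.00° ✓; |VS| = 23.80 ✓; |FS| = 42.36 ✓.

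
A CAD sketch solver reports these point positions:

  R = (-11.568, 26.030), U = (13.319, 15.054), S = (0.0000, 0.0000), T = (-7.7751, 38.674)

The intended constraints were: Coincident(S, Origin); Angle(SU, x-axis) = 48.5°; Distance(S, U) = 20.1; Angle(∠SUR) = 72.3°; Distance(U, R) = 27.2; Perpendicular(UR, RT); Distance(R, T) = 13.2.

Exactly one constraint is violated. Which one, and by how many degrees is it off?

Perpendicular(UR, RT) — off by 7.10°.

S = (0.00, 0.00) ✓; SU at 48.50° ✓; |SU| = 20.10 ✓; ∠SUR = 72.30° ✓; |UR| = 27.20 ✓; ∠(UR, RT) = 82.90° ✗; |RT| = 13.20 ✓.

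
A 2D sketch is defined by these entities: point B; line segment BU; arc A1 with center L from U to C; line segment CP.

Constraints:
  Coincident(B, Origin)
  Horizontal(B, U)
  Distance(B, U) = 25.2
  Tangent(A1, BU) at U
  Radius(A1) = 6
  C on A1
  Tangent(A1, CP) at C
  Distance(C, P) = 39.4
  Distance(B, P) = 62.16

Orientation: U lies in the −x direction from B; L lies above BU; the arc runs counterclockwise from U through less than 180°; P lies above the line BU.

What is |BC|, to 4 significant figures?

23.45

B is at the origin; BU is horizontal with |BU| = 25.2 and U on the −x side, so U = (-25.20, 0.000). Tangency of A1 to BU means the radius LU is perpendicular to BU, so L = U + (0, 6) = (-25.20, 6.000). Since LC ⟂ CP (tangency), |LP| = √(6.0² + 39.4²) = 39.85 regardless of where C sits on A1. So P lies on both circle(B, 62.16) and circle(L, 39.85); the above-BU intersection is P = (-49.52, 37.58). C is the foot of the tangent from P: C = (-21.05, 10.33).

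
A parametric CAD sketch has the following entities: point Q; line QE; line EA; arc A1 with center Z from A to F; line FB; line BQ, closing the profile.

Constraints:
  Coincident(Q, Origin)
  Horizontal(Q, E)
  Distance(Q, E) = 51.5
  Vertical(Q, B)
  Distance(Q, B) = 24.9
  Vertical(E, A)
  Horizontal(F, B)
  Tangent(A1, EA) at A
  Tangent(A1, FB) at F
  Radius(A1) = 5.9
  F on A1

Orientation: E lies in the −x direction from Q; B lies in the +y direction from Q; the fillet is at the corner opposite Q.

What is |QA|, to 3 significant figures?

54.9

Q is at the origin; Q and E share the same y with |QE| = 51.5 and E on the −x side, so E = (-51.5, 0.00). QB is vertical with |QB| = 24.9 and B on the +y side, so B = (0.00, 24.9). The virtual corner opposite Q is at (-51.5, 24.9). Since A1 is tangent to EA there, ZA ⟂ EA and A1 meets FB tangentially, so ZF is at right angles to FB, with radius 5.9, so the center Z sits 5.9 in from both sides at Z = (-45.6, 19.0). That places the tangent points at A = (-51.5, 19.0) on EA and F = (-45.6, 24.9) on FB. Then |QA| = |A − Q| = 54.9.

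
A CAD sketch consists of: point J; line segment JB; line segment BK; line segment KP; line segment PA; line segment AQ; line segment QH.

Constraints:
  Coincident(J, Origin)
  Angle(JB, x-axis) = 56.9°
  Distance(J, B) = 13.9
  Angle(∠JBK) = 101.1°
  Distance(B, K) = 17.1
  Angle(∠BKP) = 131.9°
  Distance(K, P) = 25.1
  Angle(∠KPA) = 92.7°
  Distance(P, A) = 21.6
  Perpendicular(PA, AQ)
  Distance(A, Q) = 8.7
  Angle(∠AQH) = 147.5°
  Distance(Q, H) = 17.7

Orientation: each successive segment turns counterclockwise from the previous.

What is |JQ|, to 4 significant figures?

20.56

J is at the origin; JB runs at 56.9° with length 13.9, so B = (7.591, 11.64). ∠JBK = 101.1° gives BK at 135.8° from the x-axis; with |BK| = 17.1, K = (-4.668, 23.57). ∠BKP = 131.9° gives KP at -176.1° from the x-axis; with |KP| = 25.1, P = (-29.71, 21.86). ∠KPA = 92.7° gives PA at -88.80° from the x-axis; with |PA| = 21.6, A = (-29.26, 0.2634). The perpendicularity gives AQ at right angles to PA, so AQ runs at 1.200°; with |AQ| = 8.7, Q = (-20.56, 0.4456). Then |JQ| = |Q − J| = 20.56.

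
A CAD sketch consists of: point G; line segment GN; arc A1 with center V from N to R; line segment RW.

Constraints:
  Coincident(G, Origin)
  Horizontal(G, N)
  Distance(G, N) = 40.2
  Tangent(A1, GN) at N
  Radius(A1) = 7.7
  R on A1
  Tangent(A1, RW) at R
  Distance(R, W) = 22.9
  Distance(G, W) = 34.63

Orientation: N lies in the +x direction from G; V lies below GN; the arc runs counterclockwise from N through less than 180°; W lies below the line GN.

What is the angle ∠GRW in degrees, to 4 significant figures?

73.04°

Checks: |VN| = 7.700 ✓; |VR| = 7.700 ✓; ∠(VR, RW) = 90.00° ✓; |RW| = 22.90 ✓; |GW| = 34.63 ✓.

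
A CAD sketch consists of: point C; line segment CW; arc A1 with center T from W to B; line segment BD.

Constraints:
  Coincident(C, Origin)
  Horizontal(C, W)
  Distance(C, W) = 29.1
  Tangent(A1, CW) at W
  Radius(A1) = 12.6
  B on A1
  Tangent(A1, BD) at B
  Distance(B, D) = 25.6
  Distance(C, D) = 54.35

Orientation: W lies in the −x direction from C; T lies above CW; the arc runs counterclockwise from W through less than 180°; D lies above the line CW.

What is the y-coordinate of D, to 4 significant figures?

40.11

Checks: |CW| = 29.10 ✓; |TB| = 12.60 ✓; ∠(TB, BD) = 90.00° ✓; |BD| = 25.60 ✓; |CD| = 54.35 ✓.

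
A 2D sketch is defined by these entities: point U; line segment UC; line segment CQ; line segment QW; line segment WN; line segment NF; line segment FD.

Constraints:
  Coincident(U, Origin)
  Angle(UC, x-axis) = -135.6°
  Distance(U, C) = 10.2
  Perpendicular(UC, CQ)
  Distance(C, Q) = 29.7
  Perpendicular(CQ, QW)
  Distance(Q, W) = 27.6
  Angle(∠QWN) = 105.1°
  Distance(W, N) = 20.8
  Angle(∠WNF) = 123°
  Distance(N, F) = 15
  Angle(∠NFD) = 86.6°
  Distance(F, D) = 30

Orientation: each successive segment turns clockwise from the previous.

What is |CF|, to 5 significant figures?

23.053

U is at the origin; UC runs at -135.6° with length 10.2, so C = (-7.2876, -7.1366). UC ⟂ CQ, so CQ runs at 134.40°; with |CQ| = 29.7, Q = (-28.068, 14.083). CQ is perpendicular to QW, so QW runs at 44.400°; with |QW| = 27.6, W = (-8.3482, 33.394). ∠QWN = 105.1° gives WN at -30.500° from the x-axis; with |WN| = 20.8, N = (9.5737, 22.837). ∠WNF = 123.0° gives NF at -87.500° from the x-axis; with |NF| = 15.0, F = (10.228, 7.8515). Then |CF| = |F − C| = 23.053.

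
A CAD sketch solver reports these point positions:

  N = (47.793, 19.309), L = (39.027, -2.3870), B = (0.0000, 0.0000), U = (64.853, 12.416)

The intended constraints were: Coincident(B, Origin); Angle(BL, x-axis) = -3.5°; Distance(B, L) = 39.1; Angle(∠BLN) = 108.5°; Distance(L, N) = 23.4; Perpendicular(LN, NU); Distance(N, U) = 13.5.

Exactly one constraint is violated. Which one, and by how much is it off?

Distance(N, U) = 13.5 — off by 4.90.

B = (0.00, 0.00) ✓; BL at -3.500° ✓; |BL| = 39.10 ✓; ∠BLN = 108.5° ✓; |LN| = 23.40 ✓; ∠(LN, NU) = 90.00° ✓; |NU| = 18.40 ✗.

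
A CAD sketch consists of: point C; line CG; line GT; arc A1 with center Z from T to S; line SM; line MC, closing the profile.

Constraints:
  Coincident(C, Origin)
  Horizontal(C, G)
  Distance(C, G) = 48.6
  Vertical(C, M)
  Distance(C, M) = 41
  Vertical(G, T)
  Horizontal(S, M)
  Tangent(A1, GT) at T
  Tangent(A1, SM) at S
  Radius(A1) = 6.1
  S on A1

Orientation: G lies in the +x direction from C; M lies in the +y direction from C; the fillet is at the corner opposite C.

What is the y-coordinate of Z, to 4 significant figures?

34.90

C is at the origin; C and G share the same y with |CG| = 48.6 and G on the +x side, so G = (48.60, 0.000). CM is vertical with |CM| = 41.0 and M on the +y side, so M = (0.000, 41.00). The virtual corner opposite C is at (48.60, 41.00). Tangency of A1 to GT means the radius ZT is perpendicular to GT and tangency of A1 to SM means the radius ZS is perpendicular to SM, with radius 6.1, so the center Z sits 6.1 in from both sides at Z = (42.50, 34.90). So Z.y = 34.90.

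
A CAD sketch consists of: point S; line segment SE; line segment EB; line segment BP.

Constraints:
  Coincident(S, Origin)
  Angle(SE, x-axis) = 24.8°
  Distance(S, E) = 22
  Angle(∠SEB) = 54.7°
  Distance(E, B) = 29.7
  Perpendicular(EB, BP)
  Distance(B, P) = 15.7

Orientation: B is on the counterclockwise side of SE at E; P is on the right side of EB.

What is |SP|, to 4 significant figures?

37.70

S is at the origin; SE runs at 24.8° with length 22.0, so E = 22.0·(cos 24.8°, sin 24.8°) = (19.97, 9.228). ∠SEB = 54.7°, so EB runs at 24.8° + (180° − 54.7°) = 150.1° from the x-axis; with |EB| = 29.7, B = E + 29.7·(cos 150.1°, sin 150.1°) = (-5.776, 24.03). EB is perpendicular to BP; with |BP| = 15.7 on the right of EB, P = B + 15.7·(0.4985, 0.8669) = (2.051, 37.64). Then |SP| = |P − S| = 37.70.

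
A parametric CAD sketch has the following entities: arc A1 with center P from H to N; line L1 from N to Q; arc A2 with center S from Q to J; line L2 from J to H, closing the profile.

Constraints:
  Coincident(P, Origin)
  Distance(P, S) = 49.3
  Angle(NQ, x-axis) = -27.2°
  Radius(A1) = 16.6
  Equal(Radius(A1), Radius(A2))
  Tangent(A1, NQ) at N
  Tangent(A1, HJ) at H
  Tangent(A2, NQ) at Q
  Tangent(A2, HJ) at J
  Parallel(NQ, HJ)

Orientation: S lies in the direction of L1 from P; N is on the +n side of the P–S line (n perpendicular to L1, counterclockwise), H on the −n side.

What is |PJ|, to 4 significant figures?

52.02

Tangency of A1 to both parallel lines with radius 16.6 puts N and H at P ± 16.6·n: N = (7.588, 14.76), H = (-7.588, -14.76). Equal radii place Q and J the same way about S: Q = S + 16.6·n = (51.44, -7.771), J = S − 16.6·n = (36.26, -37.30). Then |PJ| = |J − P| = 52.02.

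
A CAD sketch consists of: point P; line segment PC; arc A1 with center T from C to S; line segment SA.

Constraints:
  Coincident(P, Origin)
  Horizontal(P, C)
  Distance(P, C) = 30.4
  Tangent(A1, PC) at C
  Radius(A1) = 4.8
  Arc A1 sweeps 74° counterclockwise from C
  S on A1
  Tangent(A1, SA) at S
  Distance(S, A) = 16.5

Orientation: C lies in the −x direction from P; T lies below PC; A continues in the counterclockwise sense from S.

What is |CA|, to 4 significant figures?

21.40

P is at the origin; P and C share the same y with |PC| = 30.4 and C on the −x side, so C = (-30.40, 0.000). A1 meets PC tangentially, so TC is at right angles to PC, so T = C + (0, -4.8) = (-30.40, -4.800). On A1, C sits at bearing 90° from T; a 74° counterclockwise sweep puts S at bearing 164°, so S = T + 4.8·(cos 164°, sin 164°) = (-35.01, -3.477). Tangency of A1 to SA means the radius TS is perpendicular to SA, so SA runs along (−sin 164°, cos 164°); with |SA| = 16.5, A = (-39.56, -19.34). Then |CA| = |A − C| = 21.40.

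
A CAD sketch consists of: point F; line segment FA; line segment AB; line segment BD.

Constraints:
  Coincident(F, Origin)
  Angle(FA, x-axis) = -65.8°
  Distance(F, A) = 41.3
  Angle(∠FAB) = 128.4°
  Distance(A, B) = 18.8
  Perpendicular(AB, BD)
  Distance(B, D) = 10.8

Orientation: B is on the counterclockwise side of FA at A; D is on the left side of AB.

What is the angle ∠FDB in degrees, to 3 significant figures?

116°

F is at the origin; FA runs at -65.8° with length 41.3, so A = 41.3·(cos -65.8°, sin -65.8°) = (16.9, -37.7). ∠FAB = 128.4°, so AB runs at -65.8° + (180° − 128.4°) = -14.2° from the x-axis; with |AB| = 18.8, B = A + 18.8·(cos -14.2°, sin -14.2°) = (35.2, -42.3). AB ⟂ BD; with |BD| = 10.8 on the left of AB, D = B + 10.8·(0.245, 0.969) = (37.8, -31.8). Then cos ∠FDB = DF·DB / (|DF||DB|), giving 116°.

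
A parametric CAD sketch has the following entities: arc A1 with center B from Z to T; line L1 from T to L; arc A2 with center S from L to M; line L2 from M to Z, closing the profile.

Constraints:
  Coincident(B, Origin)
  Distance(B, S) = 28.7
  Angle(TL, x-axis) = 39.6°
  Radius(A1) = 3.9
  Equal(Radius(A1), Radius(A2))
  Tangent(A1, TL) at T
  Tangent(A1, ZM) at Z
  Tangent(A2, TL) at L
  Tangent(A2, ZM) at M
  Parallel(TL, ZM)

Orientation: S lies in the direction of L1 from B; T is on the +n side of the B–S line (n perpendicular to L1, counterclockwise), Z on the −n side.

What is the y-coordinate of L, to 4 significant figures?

21.30

The slot axis is L1's direction at 39.6°, so u = (cos 39.6°, sin 39.6°) = (0.7705, 0.6374) and n = (−sin 39.6°, cos 39.6°) = (-0.6374, 0.7705). B is at the origin and S lies 28.7 along u from B, so S = 28.7·u = (22.11, 18.29). Tangency of A1 to both parallel lines with radius 3.9 puts T and Z at B ± 3.9·n: T = (-2.486, 3.005), Z = (2.486, -3.005). Equal radii place L and M the same way about S: L = S + 3.9·n = (19.63, 21.30), M = S − 3.9·n = (24.60, 15.29). So L.y = 21.30.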